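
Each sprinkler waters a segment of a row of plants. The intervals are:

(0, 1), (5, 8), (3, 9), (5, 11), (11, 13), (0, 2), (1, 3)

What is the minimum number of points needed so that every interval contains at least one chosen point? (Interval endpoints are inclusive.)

3

Sorted: [0,1] [0,2] [1,3] [5,8] [3,9] [5,11] [11,13]
{[0,1],[0,2],[1,3]} hit by 1; {[5,8],[3,9],[5,11]} hit by 8; {[11,13]} hit by 13.
Points: 1, 8, 13 (3 total).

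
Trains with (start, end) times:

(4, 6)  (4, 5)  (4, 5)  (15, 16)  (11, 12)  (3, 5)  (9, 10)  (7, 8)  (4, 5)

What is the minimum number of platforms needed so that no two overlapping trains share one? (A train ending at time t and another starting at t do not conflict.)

5

The answer is the maximum number of intervals overlapping at any instant.
starts: [3, 4, 4, 4, 4, 7, 9, 11, 15]
ends:   [5, 5, 5, 5, 6, 8, 10, 12, 16]
s3→1 s4→2 s4→3 s4→4 s4→5  — peak 5.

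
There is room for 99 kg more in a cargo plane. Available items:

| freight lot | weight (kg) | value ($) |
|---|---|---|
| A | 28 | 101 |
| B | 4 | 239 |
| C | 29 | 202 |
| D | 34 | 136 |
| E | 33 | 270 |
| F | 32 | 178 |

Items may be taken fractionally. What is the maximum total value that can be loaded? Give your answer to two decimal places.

Sort by value per unit weight and fill in that order.
Ratios (sorted): B 59.75, E 8.18, C 6.97, F 5.56, D 4.00, A 3.61
take B (4 @ 239); take E (33 @ 270); take C (29 @ 202); take F (32 @ 178); take 1/34 of D → 4.00. Capacity used 99/99.
Total value = 893.00

893.00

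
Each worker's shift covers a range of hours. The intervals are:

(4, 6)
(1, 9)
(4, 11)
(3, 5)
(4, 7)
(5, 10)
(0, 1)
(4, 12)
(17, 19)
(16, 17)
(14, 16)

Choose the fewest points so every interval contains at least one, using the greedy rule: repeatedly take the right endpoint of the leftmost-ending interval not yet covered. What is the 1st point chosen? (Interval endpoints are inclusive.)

1

Sort by right endpoint; whenever an interval is uncovered, place a point at its right end.
By right end: [0,1]  [3,5]  [4,6]  [4,7]  [1,9]  [5,10]  [4,11]  [4,12]  [14,16]  [16,17]  [17,19]
[0,1] uncovered → point at 1; [3,5] uncovered → point at 5; [14,16] uncovered → point at 16; [17,19] uncovered → point at 19.
Points: 1, 5, 16, 19 (4 total).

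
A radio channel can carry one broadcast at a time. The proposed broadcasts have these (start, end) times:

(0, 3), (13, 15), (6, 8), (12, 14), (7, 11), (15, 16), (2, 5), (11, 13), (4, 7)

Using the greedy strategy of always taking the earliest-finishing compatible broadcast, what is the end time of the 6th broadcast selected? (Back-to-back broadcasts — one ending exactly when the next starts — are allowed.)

Sort by end time and greedily take each interval whose start is ≥ the last chosen end.
By end time: (0,3), (2,5), (4,7), (6,8), (7,11), (11,13), (12,14), (13,15), (15,16).
Pick (0,3); next start ≥ 3 → (4,7); next start ≥ 7 → (7,11); next start ≥ 11 → (11,13); next start ≥ 13 → (13,15); next start ≥ 15 → (15,16).
Selected: (0,3) (4,7) (7,11) (11,13) (13,15) (15,16)

16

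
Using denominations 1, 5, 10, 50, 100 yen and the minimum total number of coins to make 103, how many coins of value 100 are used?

103 − 1×100→3 − 3×1→0
Count of 100: 1

1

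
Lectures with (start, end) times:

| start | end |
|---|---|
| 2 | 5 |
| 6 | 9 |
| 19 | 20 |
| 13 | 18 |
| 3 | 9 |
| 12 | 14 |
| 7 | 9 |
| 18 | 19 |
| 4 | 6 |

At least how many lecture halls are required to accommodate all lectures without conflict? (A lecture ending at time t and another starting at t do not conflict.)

starts: [2, 3, 4, 6, 7, 12, 13, 18, 19]
ends:   [5, 6, 9, 9, 9, 14, 18, 19, 20]
s2→1 s3→2 s4→3  — peak 3.

3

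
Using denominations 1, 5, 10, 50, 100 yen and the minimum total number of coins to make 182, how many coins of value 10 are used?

182 = 1×100 + 1×50 + 3×10 + 2×1
Count of 10: 3

3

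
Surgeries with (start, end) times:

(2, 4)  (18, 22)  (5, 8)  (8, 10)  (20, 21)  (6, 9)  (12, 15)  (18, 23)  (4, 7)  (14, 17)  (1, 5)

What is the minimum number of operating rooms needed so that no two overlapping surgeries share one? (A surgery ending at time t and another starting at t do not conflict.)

3

The answer is the maximum number of intervals overlapping at any instant.
Events (time:±→running): 1:+→1 2:+→2 4:-→1 4:+→2 5:-→1 5:+→2 6:+→3 … peak 3.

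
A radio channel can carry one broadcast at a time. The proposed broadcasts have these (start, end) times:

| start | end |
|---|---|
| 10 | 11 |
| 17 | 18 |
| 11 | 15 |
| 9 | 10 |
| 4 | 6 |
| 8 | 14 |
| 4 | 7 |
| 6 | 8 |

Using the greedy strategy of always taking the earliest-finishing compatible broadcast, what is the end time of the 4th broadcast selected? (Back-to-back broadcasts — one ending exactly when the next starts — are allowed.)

Sorted by end: (4,6)  (4,7)  (6,8)  (9,10)  (10,11)  (8,14)  (11,15)  (17,18)
take (4,6); take (6,8); take (9,10); take (10,11); take (11,15); take (17,18).
Selected: (4,6) (6,8) (9,10) (10,11) (11,15) (17,18)

11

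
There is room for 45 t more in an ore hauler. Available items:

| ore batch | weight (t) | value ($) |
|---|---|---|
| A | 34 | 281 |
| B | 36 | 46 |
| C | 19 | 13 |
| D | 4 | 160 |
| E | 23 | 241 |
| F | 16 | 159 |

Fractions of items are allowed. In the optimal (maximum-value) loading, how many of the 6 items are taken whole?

3

Sort by value per unit weight and fill in that order.
Ratios (sorted): D 40.00, E 10.48, F 9.94, A 8.26, B 1.28, C 0.68
take D (4 @ 160); take E (23 @ 241); take F (16 @ 159); take 2/34 of A → 16.53. Capacity used 45/45.
3 item(s) taken whole; one partial (take 2/34 of A).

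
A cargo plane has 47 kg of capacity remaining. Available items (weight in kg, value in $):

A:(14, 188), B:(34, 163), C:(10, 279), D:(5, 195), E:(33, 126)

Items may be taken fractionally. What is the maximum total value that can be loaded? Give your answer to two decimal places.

Greedy by value/weight ratio, highest first.
Order: D (195/5=39.00) > C (279/10=27.90) > A (188/14=13.43) > B (163/34=4.79) > E (126/33=3.82)
Fill: take D (5 @ 195) → take C (10 @ 279) → take A (14 @ 188) → take 18/34 of B → 86.29; 47/47 used.
Total value = 748.29

748.29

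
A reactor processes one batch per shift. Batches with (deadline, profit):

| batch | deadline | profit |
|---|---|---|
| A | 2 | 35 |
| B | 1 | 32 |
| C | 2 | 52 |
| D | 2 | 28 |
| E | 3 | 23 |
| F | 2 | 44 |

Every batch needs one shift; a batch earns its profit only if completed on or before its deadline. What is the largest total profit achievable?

Take jobs in profit order; each goes to the latest open slot no later than its deadline.
By profit: C(d2,52), F(d2,44), A(d2,35), B(d1,32), D(d2,28), E(d3,23)
C→slot 2; F→slot 1; A skipped; B skipped; D skipped; E→slot 3.
Profit = 44 + 52 + 23 = 119

119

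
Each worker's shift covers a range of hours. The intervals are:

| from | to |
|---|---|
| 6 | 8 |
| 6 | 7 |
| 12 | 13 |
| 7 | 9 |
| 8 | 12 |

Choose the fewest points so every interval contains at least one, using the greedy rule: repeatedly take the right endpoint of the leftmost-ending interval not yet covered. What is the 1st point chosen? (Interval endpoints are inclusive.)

Sort by right endpoint; whenever an interval is uncovered, place a point at its right end.
By right end: [6,7]  [6,8]  [7,9]  [8,12]  [12,13]
[6,7] uncovered → point at 7; [8,12] uncovered → point at 12.
Points: 7, 12 (2 total).

7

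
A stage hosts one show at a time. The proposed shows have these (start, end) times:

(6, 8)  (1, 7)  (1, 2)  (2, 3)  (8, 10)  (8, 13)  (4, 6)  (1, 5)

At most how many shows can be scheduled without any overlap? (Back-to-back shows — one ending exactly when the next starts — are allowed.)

Greedy by earliest finish: after sorting by end time, pick each interval compatible with the last pick.
By end time: (1,2), (2,3), (1,5), (4,6), (1,7), (6,8), (8,10), (8,13).
Pick (1,2); next start ≥ 2 → (2,3); next start ≥ 3 → (4,6); next start ≥ 6 → (6,8); next start ≥ 8 → (8,10).
Selected 5 shows.

5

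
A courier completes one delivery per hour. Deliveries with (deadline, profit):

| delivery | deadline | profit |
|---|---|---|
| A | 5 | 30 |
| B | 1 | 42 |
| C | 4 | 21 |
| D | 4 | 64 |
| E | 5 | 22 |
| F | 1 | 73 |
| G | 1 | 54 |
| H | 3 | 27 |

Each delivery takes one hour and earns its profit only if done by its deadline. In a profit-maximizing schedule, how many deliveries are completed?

Take jobs in profit order; each goes to the latest open slot no later than its deadline.
Profit order: F=73 D=64 G=54 B=42 A=30 H=27 E=22 C=21
Assign: F→slot 1, D→slot 4, G skipped, B skipped, A→slot 5, H→slot 3, E→slot 2, C skipped.
Slots: [1:F] [2:E] [3:H] [4:D] [5:A]
5 of 8 scheduled.

5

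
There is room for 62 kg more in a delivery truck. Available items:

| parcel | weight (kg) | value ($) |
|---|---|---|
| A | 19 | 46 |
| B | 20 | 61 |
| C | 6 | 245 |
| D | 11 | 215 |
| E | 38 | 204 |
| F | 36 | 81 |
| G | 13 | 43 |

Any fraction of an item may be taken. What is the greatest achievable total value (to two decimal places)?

687.15

Sort by value per unit weight and fill in that order.
Ratios (sorted): C 40.83, D 19.55, E 5.37, G 3.31, B 3.05, A 2.42, F 2.25
take C (6 @ 245); take D (11 @ 215); take E (38 @ 204); take 7/13 of G → 23.15. Capacity used 62/62.
Total value = 687.15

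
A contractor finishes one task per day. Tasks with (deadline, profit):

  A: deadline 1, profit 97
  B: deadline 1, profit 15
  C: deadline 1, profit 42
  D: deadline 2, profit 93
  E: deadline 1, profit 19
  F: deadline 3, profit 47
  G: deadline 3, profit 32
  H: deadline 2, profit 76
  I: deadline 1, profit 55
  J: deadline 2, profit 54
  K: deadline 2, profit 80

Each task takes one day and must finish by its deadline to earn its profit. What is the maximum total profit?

237

Sort by profit descending; place each in the latest free slot ≤ its deadline.
By profit: A(d1,97), D(d2,93), K(d2,80), H(d2,76), I(d1,55), J(d2,54), F(d3,47), C(d1,42), G(d3,32), E(d1,19), B(d1,15)
A→slot 1; D→slot 2; K skipped; H skipped; I skipped; J skipped; F→slot 3; C skipped; G skipped; E skipped; B skipped.
Profit = 97 + 93 + 47 = 237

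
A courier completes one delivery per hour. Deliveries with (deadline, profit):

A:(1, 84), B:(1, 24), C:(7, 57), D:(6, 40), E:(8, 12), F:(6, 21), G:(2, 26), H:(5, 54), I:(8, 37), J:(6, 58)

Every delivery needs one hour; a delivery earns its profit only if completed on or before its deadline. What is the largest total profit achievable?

377

Sort by profit descending; place each in the latest free slot ≤ its deadline.
Profit order: A=84 J=58 C=57 H=54 D=40 I=37 G=26 B=24 F=21 E=12
Assign: A→slot 1, J→slot 6, C→slot 7, H→slot 5, D→slot 4, I→slot 8, G→slot 2, B skipped, F→slot 3, E skipped.
Slots: [1:A] [2:G] [3:F] [4:D] [5:H] [6:J] [7:C] [8:I]
Profit = 84 + 26 + 21 + 40 + 54 + 58 + 57 + 37 = 377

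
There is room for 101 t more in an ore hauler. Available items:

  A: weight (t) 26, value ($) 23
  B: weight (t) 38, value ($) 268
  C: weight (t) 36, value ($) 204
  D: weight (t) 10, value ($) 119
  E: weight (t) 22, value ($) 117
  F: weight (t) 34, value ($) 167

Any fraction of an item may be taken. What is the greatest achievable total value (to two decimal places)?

Ratios (sorted): D 11.90, B 7.05, C 5.67, E 5.32, F 4.91, A 0.88
take D (10 @ 119); take B (38 @ 268); take C (36 @ 204); take 17/22 of E → 90.41. Capacity used 101/101.
Total value = 681.41

681.41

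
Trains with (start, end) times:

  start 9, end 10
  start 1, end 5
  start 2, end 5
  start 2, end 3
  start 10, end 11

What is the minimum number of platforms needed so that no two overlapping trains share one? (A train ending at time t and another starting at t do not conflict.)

starts: [1, 2, 2, 9, 10]
ends:   [3, 5, 5, 10, 11]
s1→1 s2→2 s2→3  — peak 3.

3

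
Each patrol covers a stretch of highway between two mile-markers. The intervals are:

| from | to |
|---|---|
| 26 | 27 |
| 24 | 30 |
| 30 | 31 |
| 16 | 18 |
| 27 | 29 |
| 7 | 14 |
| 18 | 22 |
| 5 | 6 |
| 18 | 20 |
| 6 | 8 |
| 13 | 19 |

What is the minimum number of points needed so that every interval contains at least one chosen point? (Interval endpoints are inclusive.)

Sort by right endpoint; whenever an interval is uncovered, place a point at its right end.
By right end: [5,6]  [6,8]  [7,14]  [16,18]  [13,19]  [18,20]  [18,22]  [26,27]  [27,29]  [24,30]  [30,31]
[5,6] uncovered → point at 6; [7,14] uncovered → point at 14; [16,18] uncovered → point at 18; [26,27] uncovered → point at 27; [30,31] uncovered → point at 31.
Points: 6, 14, 18, 27, 31 (5 total).

5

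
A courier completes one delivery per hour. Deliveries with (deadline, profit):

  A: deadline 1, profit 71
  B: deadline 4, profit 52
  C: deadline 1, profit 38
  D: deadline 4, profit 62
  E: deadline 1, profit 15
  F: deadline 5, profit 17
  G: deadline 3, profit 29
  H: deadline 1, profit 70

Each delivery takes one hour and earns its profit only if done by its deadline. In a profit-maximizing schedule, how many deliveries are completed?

Take jobs in profit order; each goes to the latest open slot no later than its deadline.
Profit order: A=71 H=70 D=62 B=52 C=38 G=29 F=17 E=15
Assign: A→slot 1, H skipped, D→slot 4, B→slot 3, C skipped, G→slot 2, F→slot 5, E skipped.
Slots: [1:A] [2:G] [3:B] [4:D] [5:F]
5 of 8 scheduled.

5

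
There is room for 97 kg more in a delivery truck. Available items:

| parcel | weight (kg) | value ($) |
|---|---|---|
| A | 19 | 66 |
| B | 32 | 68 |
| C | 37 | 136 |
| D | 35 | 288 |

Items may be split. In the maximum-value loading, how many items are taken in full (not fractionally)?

3

Sort by value per unit weight and fill in that order.
Order: D (288/35=8.23) > C (136/37=3.68) > A (66/19=3.47) > B (68/32=2.12)
Fill: take D (35 @ 288) → take C (37 @ 136) → take A (19 @ 66) → take 6/32 of B → 12.75; 97/97 used.
3 item(s) taken whole; one partial (take 6/32 of B).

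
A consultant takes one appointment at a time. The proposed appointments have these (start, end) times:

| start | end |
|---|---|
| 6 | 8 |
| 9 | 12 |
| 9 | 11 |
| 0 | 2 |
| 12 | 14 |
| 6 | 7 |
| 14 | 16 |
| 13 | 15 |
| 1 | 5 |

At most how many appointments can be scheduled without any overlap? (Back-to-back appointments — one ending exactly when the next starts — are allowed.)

5

Order by finish time; keep every interval that doesn't clash with the previous kept one.
Sorted by end: (0,2)  (1,5)  (6,7)  (6,8)  (9,11)  (9,12)  (12,14)  (13,15)  (14,16)
take (0,2); skip (1,5); take (6,7); take (9,11); skip (9,12); take (12,14); take (14,16).
Selected 5 appointments.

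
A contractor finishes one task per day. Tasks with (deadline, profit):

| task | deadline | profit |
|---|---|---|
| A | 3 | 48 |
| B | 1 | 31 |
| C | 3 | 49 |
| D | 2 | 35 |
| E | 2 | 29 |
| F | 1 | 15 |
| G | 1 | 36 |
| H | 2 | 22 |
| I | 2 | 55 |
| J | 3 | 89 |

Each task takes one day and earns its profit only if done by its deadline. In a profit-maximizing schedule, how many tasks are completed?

3

Sort by profit descending; place each in the latest free slot ≤ its deadline.
Profit order: J=89 I=55 C=49 A=48 G=36 D=35 B=31 E=29 H=22 F=15
Assign: J→slot 3, I→slot 2, C→slot 1, A skipped, G skipped, D skipped, B skipped, E skipped, H skipped, F skipped.
Slots: [1:C] [2:I] [3:J]
3 of 10 scheduled.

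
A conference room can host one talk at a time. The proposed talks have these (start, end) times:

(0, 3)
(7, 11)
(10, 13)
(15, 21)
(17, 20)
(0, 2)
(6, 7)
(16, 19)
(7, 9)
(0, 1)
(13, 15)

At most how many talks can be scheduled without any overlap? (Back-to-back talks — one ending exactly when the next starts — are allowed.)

6

Sorted by end: (0,1)  (0,2)  (0,3)  (6,7)  (7,9)  (7,11)  (10,13)  (13,15)  (16,19)  (17,20)  (15,21)
take (0,1); take (6,7); take (7,9); take (10,13); take (13,15); take (16,19); skip (15,21).
Selected 6 talks.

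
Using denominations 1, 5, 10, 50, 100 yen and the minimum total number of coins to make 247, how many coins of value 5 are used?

1

Use the largest denomination that fits, subtract, and repeat.
247 = 2×100 + 4×10 + 1×5 + 2×1
Count of 5: 1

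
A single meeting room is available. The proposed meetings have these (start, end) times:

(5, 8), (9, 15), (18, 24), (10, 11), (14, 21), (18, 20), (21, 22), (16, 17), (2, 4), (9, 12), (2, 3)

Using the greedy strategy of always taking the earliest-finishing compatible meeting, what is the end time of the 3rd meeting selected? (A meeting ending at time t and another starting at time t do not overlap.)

Order by finish time; keep every interval that doesn't clash with the previous kept one.
Sorted by end: (2,3)  (2,4)  (5,8)  (10,11)  (9,12)  (9,15)  (16,17)  (18,20)  (14,21)  (21,22)  (18,24)
take (2,3); take (5,8); take (10,11); skip (9,15); take (16,17); take (18,20); skip (14,21); take (21,22); skip (18,24).
Selected: (2,3) (5,8) (10,11) (16,17) (18,20) (21,22)

11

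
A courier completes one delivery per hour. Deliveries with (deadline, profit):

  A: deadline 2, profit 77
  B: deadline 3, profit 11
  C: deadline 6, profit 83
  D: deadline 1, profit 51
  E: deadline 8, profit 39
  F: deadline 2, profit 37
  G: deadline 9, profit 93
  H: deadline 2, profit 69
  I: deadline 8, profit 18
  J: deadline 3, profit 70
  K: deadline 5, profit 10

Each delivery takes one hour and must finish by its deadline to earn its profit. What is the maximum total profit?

Sort by profit descending; place each in the latest free slot ≤ its deadline.
By profit: G(d9,93), C(d6,83), A(d2,77), J(d3,70), H(d2,69), D(d1,51), E(d8,39), F(d2,37), I(d8,18), B(d3,11), K(d5,10)
G→slot 9; C→slot 6; A→slot 2; J→slot 3; H→slot 1; D skipped; E→slot 8; F skipped; I→slot 7; B skipped; K→slot 5.
Profit = 69 + 77 + 70 + 10 + 83 + 18 + 39 + 93 = 459

459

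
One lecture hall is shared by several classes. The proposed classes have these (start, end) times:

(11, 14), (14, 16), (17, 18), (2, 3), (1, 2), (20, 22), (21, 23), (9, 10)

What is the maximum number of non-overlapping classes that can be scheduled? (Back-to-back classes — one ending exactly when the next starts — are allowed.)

7

Sort by end time and greedily take each interval whose start is ≥ the last chosen end.
Sorted by end: (1,2)  (2,3)  (9,10)  (11,14)  (14,16)  (17,18)  (20,22)  (21,23)
take (1,2); take (2,3); take (9,10); take (11,14); take (14,16); take (17,18); take (20,22).
Selected 7 classes.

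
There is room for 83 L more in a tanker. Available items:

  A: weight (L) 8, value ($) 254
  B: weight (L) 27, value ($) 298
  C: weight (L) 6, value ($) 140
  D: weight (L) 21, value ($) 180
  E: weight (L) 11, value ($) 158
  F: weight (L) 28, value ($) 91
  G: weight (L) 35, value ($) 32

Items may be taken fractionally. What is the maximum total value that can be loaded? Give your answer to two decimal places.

Sort by value per unit weight and fill in that order.
Ratios (sorted): A 31.75, C 23.33, E 14.36, B 11.04, D 8.57, F 3.25, G 0.91
take A (8 @ 254); take C (6 @ 140); take E (11 @ 158); take B (27 @ 298); take D (21 @ 180); take 10/28 of F → 32.50. Capacity used 83/83.
Total value = 1062.50

1062.50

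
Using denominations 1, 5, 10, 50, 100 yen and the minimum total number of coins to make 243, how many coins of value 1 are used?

3

243 − 2×100→43 − 4×10→3 − 3×1→0
Count of 1: 3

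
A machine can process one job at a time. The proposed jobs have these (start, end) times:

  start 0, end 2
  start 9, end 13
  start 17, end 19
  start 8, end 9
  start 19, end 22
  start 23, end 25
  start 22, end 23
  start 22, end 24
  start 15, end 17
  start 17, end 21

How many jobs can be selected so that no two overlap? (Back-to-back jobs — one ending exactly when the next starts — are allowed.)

8

Sort by end time and greedily take each interval whose start is ≥ the last chosen end.
By end time: (0,2), (8,9), (9,13), (15,17), (17,19), (17,21), (19,22), (22,23), (22,24), (23,25).
Pick (0,2); next start ≥ 2 → (8,9); next start ≥ 9 → (9,13); next start ≥ 13 → (15,17); next start ≥ 17 → (17,19); next start ≥ 19 → (19,22); next start ≥ 22 → (22,23); next start ≥ 23 → (23,25).
Selected 8 jobs.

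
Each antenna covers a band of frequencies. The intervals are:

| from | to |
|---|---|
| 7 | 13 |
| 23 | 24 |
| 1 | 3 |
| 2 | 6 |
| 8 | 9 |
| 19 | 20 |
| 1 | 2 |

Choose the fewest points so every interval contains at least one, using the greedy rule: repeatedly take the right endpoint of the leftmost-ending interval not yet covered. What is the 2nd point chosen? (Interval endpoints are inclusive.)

By right end: [1,2]  [1,3]  [2,6]  [8,9]  [7,13]  [19,20]  [23,24]
[1,2] uncovered → point at 2; [8,9] uncovered → point at 9; [19,20] uncovered → point at 20; [23,24] uncovered → point at 24.
Points: 2, 9, 20, 24 (4 total).

9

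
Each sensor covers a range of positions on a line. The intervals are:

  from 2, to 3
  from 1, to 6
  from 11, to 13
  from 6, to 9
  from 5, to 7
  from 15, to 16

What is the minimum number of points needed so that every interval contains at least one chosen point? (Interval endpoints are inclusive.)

Process intervals by earliest right end; each time one isn't hit yet, stab at its right endpoint.
By right end: [2,3]  [1,6]  [5,7]  [6,9]  [11,13]  [15,16]
[2,3] uncovered → point at 3; [5,7] uncovered → point at 7; [11,13] uncovered → point at 13; [15,16] uncovered → point at 16.
Points: 3, 7, 13, 16 (4 total).

4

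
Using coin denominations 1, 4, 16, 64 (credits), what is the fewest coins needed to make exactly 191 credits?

191 = 2×64 + 3×16 + 3×4 + 3×1
Total coins = 2 + 3 + 3 + 3 = 11

11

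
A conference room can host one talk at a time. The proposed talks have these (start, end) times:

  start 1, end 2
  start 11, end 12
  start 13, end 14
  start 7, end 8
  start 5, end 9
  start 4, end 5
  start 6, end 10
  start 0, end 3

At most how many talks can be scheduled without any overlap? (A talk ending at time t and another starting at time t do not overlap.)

Sorted by end: (1,2)  (0,3)  (4,5)  (7,8)  (5,9)  (6,10)  (11,12)  (13,14)
take (1,2); take (4,5); take (7,8); take (11,12); take (13,14).
Selected 5 talks.

5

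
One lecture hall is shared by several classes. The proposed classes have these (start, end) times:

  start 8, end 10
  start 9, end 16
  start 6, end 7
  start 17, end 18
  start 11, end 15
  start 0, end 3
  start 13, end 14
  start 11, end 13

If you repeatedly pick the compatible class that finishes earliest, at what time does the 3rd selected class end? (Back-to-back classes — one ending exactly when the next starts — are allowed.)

10

By end time: (0,3), (6,7), (8,10), (11,13), (13,14), (11,15), (9,16), (17,18).
Pick (0,3); next start ≥ 3 → (6,7); next start ≥ 7 → (8,10); next start ≥ 10 → (11,13); next start ≥ 13 → (13,14); next start ≥ 14 → (17,18).
Selected: (0,3) (6,7) (8,10) (11,13) (13,14) (17,18)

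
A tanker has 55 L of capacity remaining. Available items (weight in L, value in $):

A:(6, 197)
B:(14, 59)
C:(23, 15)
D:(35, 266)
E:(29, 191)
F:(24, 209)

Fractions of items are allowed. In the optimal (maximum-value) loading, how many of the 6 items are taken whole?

2

Greedy by value/weight ratio, highest first.
Order: A (197/6=32.83) > F (209/24=8.71) > D (266/35=7.60) > E (191/29=6.59) > B (59/14=4.21) > C (15/23=0.65)
Fill: take A (6 @ 197) → take F (24 @ 209) → take 25/35 of D → 190.00; 55/55 used.
2 item(s) taken whole; one partial (take 25/35 of D).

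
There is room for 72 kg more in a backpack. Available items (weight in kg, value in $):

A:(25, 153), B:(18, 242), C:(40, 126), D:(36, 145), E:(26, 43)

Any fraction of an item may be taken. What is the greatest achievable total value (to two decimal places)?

511.81

Greedy by value/weight ratio, highest first.
Ratios (sorted): B 13.44, A 6.12, D 4.03, C 3.15, E 1.65
take B (18 @ 242); take A (25 @ 153); take 29/36 of D → 116.81. Capacity used 72/72.
Total value = 511.81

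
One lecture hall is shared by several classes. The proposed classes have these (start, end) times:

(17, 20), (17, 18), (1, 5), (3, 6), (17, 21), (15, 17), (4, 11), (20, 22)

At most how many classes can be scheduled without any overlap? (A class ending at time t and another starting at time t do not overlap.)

4

Sort by end time and greedily take each interval whose start is ≥ the last chosen end.
By end time: (1,5), (3,6), (4,11), (15,17), (17,18), (17,20), (17,21), (20,22).
Pick (1,5); next start ≥ 5 → (15,17); next start ≥ 17 → (17,18); next start ≥ 18 → (20,22).
Selected 4 classes.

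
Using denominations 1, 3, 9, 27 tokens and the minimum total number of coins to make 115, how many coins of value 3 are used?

2

115 − 4×27→7 − 2×3→1 − 1×1→0
Count of 3: 2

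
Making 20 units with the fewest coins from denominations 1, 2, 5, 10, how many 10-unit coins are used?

20 = 2×10
Count of 10: 2

2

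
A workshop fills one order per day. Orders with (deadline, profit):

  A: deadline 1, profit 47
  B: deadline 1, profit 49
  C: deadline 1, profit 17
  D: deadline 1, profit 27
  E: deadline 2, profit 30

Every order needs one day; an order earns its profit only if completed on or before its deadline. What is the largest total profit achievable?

By profit: B(d1,49), A(d1,47), E(d2,30), D(d1,27), C(d1,17)
B→slot 1; A skipped; E→slot 2; D skipped; C skipped.
Profit = 49 + 30 = 79

79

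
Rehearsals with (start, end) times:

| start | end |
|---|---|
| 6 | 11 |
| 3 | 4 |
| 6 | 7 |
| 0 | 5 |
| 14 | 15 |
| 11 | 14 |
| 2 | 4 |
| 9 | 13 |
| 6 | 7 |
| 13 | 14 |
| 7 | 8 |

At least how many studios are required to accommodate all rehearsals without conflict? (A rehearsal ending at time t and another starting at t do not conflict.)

3

The answer is the maximum number of intervals overlapping at any instant.
Events (time:±→running): 0:+→1 2:+→2 3:+→3 … peak 3.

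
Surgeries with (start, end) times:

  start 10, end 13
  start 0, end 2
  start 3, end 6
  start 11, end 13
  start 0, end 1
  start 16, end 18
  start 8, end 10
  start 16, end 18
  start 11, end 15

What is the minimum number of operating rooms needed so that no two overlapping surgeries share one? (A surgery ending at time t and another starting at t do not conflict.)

starts: [0, 0, 3, 8, 10, 11, 11, 16, 16]
ends:   [1, 2, 6, 10, 13, 13, 15, 18, 18]
s0→1 s0→2 e1→1 e2→0 s3→1 e6→0 s8→1 e10→0 s10→1 s11→2 s11→3  — peak 3.

3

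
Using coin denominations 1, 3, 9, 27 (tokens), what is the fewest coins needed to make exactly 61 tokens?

Use the largest denomination that fits, subtract, and repeat.
61 − 2×27→7 − 2×3→1 − 1×1→0
Total coins = 2 + 2 + 1 = 5

5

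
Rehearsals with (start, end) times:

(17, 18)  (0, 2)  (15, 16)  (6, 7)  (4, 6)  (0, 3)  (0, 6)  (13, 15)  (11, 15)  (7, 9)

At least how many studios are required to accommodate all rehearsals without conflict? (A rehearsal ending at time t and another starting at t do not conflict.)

starts: [0, 0, 0, 4, 6, 7, 11, 13, 15, 17]
ends:   [2, 3, 6, 6, 7, 9, 15, 15, 16, 18]
s0→1 s0→2 s0→3  — peak 3.

3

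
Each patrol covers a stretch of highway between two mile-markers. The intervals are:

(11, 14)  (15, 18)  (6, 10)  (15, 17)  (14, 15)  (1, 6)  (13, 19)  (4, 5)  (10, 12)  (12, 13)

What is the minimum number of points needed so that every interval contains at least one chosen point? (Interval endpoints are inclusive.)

Process intervals by earliest right end; each time one isn't hit yet, stab at its right endpoint.
Sorted: [4,5] [1,6] [6,10] [10,12] [12,13] [11,14] [14,15] [15,17] [15,18] [13,19]
{[4,5],[1,6]} hit by 5; {[6,10],[10,12]} hit by 10; {[12,13],[11,14]} hit by 13; {[14,15],[15,17],[15,18],[13,19]} hit by 15.
Points: 5, 10, 13, 15 (4 total).

4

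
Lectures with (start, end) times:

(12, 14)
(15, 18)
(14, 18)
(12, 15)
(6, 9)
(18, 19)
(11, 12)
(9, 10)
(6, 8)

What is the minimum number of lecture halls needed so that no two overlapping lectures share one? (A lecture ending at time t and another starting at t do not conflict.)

2

The answer is the maximum number of intervals overlapping at any instant.
starts: [6, 6, 9, 11, 12, 12, 14, 15, 18]
ends:   [8, 9, 10, 12, 14, 15, 18, 18, 19]
s6→1 s6→2  — peak 2.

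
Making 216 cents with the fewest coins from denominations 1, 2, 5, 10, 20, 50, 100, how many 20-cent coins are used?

Greedy: take as many of the largest coin as possible, then repeat with the remainder.
216 − 2×100→16 − 1×10→6 − 1×5→1 − 1×1→0
Count of 20: 0

0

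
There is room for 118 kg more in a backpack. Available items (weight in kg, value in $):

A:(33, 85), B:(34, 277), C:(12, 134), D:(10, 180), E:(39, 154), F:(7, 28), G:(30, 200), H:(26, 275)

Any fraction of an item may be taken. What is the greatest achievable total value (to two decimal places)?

1090.00

Greedy by value/weight ratio, highest first.
Ratios (sorted): D 18.00, C 11.17, H 10.58, B 8.15, G 6.67, F 4.00, E 3.95, A 2.58
take D (10 @ 180); take C (12 @ 134); take H (26 @ 275); take B (34 @ 277); take G (30 @ 200); take 6/7 of F → 24.00. Capacity used 118/118.
Total value = 1090.00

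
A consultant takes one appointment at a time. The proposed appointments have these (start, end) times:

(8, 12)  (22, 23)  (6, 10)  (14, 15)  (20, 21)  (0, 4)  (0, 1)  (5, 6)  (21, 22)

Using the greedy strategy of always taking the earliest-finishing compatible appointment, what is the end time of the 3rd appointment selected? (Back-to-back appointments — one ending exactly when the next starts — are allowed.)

By end time: (0,1), (0,4), (5,6), (6,10), (8,12), (14,15), (20,21), (21,22), (22,23).
Pick (0,1); next start ≥ 1 → (5,6); next start ≥ 6 → (6,10); next start ≥ 10 → (14,15); next start ≥ 15 → (20,21); next start ≥ 21 → (21,22); next start ≥ 22 → (22,23).
Selected: (0,1) (5,6) (6,10) (14,15) (20,21) (21,22) (22,23)

10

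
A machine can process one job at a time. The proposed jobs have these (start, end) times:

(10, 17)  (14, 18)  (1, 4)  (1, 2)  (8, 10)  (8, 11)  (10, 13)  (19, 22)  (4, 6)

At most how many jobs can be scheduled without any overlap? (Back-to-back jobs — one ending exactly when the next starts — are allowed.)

6

Sorted by end: (1,2)  (1,4)  (4,6)  (8,10)  (8,11)  (10,13)  (10,17)  (14,18)  (19,22)
take (1,2); take (4,6); take (8,10); skip (8,11); take (10,13); take (14,18); take (19,22).
Selected 6 jobs.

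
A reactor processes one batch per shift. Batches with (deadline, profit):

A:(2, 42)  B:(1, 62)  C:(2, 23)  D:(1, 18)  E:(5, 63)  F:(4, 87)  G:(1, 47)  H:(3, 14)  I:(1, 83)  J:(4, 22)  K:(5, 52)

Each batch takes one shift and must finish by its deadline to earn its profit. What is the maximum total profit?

Take jobs in profit order; each goes to the latest open slot no later than its deadline.
By profit: F(d4,87), I(d1,83), E(d5,63), B(d1,62), K(d5,52), G(d1,47), A(d2,42), C(d2,23), J(d4,22), D(d1,18), H(d3,14)
F→slot 4; I→slot 1; E→slot 5; B skipped; K→slot 3; G skipped; A→slot 2; C skipped; J skipped; D skipped; H skipped.
Profit = 83 + 42 + 52 + 87 + 63 = 327

327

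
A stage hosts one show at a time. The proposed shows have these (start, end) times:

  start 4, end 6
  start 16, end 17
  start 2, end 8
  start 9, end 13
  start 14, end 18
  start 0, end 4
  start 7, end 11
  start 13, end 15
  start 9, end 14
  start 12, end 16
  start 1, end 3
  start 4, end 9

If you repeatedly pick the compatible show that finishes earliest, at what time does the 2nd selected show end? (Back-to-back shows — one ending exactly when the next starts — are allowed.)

6

Sort by end time and greedily take each interval whose start is ≥ the last chosen end.
Sorted by end: (1,3)  (0,4)  (4,6)  (2,8)  (4,9)  (7,11)  (9,13)  (9,14)  (13,15)  (12,16)  (16,17)  (14,18)
take (1,3); skip (0,4); take (4,6); skip (2,8); take (7,11); skip (9,14); take (13,15); skip (12,16); take (16,17).
Selected: (1,3) (4,6) (7,11) (13,15) (16,17)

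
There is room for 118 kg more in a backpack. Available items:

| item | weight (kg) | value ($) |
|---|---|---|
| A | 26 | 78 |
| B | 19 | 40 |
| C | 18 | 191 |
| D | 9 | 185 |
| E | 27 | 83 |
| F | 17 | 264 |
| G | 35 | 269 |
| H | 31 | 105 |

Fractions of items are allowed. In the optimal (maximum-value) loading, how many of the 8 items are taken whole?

Ratios (sorted): D 20.56, F 15.53, C 10.61, G 7.69, H 3.39, E 3.07, A 3.00, B 2.11
take D (9 @ 185); take F (17 @ 264); take C (18 @ 191); take G (35 @ 269); take H (31 @ 105); take 8/27 of E → 24.59. Capacity used 118/118.
5 item(s) taken whole; one partial (take 8/27 of E).

5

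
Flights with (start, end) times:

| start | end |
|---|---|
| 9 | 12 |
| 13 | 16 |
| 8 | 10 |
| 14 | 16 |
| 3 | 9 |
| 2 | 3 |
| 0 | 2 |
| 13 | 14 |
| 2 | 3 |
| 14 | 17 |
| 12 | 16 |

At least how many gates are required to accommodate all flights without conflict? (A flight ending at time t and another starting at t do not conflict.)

Events (time:±→running): 0:+→1 2:-→0 2:+→1 2:+→2 3:-→1 3:-→0 3:+→1 8:+→2 9:-→1 9:+→2 10:-→1 12:-→0 12:+→1 13:+→2 13:+→3 14:-→2 14:+→3 14:+→4 … peak 4.

4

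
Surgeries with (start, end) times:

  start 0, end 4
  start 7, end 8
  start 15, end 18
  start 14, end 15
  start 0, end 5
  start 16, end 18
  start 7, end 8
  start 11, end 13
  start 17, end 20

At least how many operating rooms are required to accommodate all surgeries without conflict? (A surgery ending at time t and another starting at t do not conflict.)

3

The answer is the maximum number of intervals overlapping at any instant.
Events (time:±→running): 0:+→1 0:+→2 4:-→1 5:-→0 7:+→1 7:+→2 8:-→1 8:-→0 11:+→1 13:-→0 14:+→1 15:-→0 15:+→1 16:+→2 17:+→3 … peak 3.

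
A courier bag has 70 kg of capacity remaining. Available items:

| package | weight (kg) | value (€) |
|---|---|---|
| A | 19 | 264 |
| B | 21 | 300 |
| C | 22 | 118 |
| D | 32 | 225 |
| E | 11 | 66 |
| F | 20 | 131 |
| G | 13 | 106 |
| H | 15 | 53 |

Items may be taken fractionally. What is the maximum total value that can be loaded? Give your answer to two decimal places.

789.53

Ratios (sorted): B 14.29, A 13.89, G 8.15, D 7.03, F 6.55, E 6.00, C 5.36, H 3.53
take B (21 @ 300); take A (19 @ 264); take G (13 @ 106); take 17/32 of D → 119.53. Capacity used 70/70.
Total value = 789.53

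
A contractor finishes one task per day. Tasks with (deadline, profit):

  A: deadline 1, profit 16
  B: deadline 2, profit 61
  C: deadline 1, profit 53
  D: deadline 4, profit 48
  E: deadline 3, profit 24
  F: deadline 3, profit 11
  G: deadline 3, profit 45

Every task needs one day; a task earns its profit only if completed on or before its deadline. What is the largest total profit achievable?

Sort by profit descending; place each in the latest free slot ≤ its deadline.
By profit: B(d2,61), C(d1,53), D(d4,48), G(d3,45), E(d3,24), A(d1,16), F(d3,11)
B→slot 2; C→slot 1; D→slot 4; G→slot 3; E skipped; A skipped; F skipped.
Profit = 53 + 61 + 45 + 48 = 207

207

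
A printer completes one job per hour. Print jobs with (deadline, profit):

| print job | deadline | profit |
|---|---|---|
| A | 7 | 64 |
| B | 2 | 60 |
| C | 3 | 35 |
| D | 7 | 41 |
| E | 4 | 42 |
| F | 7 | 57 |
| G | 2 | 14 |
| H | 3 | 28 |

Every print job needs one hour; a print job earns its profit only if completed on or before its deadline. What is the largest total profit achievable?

327

Take jobs in profit order; each goes to the latest open slot no later than its deadline.
Profit order: A=64 B=60 F=57 E=42 D=41 C=35 H=28 G=14
Assign: A→slot 7, B→slot 2, F→slot 6, E→slot 4, D→slot 5, C→slot 3, H→slot 1, G skipped.
Slots: [1:H] [2:B] [3:C] [4:E] [5:D] [6:F] [7:A]
Profit = 28 + 60 + 35 + 42 + 41 + 57 + 64 = 327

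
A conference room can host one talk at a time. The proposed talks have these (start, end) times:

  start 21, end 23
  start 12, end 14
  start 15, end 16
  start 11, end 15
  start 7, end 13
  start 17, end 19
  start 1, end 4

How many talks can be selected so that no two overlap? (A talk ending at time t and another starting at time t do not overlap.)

5

Sorted by end: (1,4)  (7,13)  (12,14)  (11,15)  (15,16)  (17,19)  (21,23)
take (1,4); take (7,13); take (15,16); take (17,19); take (21,23).
Selected 5 talks.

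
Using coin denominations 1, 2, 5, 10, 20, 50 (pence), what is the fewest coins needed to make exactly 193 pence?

193 = 3×50 + 2×20 + 1×2 + 1×1
Total coins = 3 + 2 + 1 + 1 = 7

7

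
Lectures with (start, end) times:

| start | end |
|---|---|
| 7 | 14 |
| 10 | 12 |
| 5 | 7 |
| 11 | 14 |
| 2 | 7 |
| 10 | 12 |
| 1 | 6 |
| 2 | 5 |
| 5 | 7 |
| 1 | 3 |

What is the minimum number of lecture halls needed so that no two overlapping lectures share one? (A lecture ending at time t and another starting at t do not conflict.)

Events (time:±→running): 1:+→1 1:+→2 2:+→3 2:+→4 … peak 4.

4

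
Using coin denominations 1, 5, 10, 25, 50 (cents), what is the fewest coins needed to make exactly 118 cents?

118 − 2×50→18 − 1×10→8 − 1×5→3 − 3×1→0
Total coins = 2 + 1 + 1 + 3 = 7

7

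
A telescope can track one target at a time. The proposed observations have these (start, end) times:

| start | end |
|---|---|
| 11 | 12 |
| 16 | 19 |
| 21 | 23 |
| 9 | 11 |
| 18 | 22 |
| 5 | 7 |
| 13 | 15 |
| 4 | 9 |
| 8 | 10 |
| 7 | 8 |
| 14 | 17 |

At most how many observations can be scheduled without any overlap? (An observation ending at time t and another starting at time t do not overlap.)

7

Order by finish time; keep every interval that doesn't clash with the previous kept one.
Sorted by end: (5,7)  (7,8)  (4,9)  (8,10)  (9,11)  (11,12)  (13,15)  (14,17)  (16,19)  (18,22)  (21,23)
take (5,7); take (7,8); skip (4,9); take (8,10); take (11,12); take (13,15); take (16,19); skip (18,22); take (21,23).
Selected 7 observations.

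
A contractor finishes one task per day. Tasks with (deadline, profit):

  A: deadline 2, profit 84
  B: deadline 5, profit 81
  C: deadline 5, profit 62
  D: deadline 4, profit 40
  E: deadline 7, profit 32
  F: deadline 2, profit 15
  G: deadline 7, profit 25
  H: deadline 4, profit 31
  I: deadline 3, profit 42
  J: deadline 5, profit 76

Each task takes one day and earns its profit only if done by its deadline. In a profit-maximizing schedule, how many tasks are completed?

7

By profit: A(d2,84), B(d5,81), J(d5,76), C(d5,62), I(d3,42), D(d4,40), E(d7,32), H(d4,31), G(d7,25), F(d2,15)
A→slot 2; B→slot 5; J→slot 4; C→slot 3; I→slot 1; D skipped; E→slot 7; H skipped; G→slot 6; F skipped.
7 of 10 scheduled.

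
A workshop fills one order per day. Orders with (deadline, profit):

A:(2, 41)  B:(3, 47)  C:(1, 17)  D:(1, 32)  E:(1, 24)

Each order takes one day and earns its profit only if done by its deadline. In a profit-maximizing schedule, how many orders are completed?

By profit: B(d3,47), A(d2,41), D(d1,32), E(d1,24), C(d1,17)
B→slot 3; A→slot 2; D→slot 1; E skipped; C skipped.
3 of 5 scheduled.

3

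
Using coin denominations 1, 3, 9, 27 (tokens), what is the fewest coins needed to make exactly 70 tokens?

70 = 2×27 + 1×9 + 2×3 + 1×1
Total coins = 2 + 1 + 2 + 1 = 6

6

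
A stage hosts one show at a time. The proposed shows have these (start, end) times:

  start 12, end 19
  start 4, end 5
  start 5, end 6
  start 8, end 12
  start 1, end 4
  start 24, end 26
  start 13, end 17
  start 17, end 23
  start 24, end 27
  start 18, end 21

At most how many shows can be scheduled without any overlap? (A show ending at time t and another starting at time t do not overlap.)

Sort by end time and greedily take each interval whose start is ≥ the last chosen end.
By end time: (1,4), (4,5), (5,6), (8,12), (13,17), (12,19), (18,21), (17,23), (24,26), (24,27).
Pick (1,4); next start ≥ 4 → (4,5); next start ≥ 5 → (5,6); next start ≥ 6 → (8,12); next start ≥ 12 → (13,17); next start ≥ 17 → (18,21); next start ≥ 21 → (24,26).
Selected 7 shows.

7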